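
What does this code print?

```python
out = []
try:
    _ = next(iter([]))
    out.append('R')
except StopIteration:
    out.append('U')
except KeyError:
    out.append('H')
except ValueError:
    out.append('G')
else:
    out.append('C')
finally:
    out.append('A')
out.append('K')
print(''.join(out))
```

Execution trace: 'U' (except StopIteration) → 'A' (finally) → 'K' (after the try/except). Output: UAK

Answer: UAK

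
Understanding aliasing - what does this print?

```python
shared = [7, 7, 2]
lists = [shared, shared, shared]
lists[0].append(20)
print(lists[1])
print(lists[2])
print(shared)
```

Key concept: list of same reference.
Step by step:
`shared = [7, 7, 2]` → shared = [7, 7, 2]
`lists = [shared, shared, shared]` → lists = [[7, 7, 2], [7, 7, 2], [7, 7, 2]]
`lists[0].append(20)` → shared = [7, 7, 2, 20]; lists = [[7, 7, 2, 20], [7, 7, 2, 20], [7, 7, 2, 20]]
`print(lists[1])` → prints [7, 7, 2, 20]
`print(lists[2])` → prints [7, 7, 2, 20]
`print(shared)` → prints [7, 7, 2, 20]

Answer:
[7, 7, 2, 20]
[7, 7, 2, 20]
[7, 7, 2, 20]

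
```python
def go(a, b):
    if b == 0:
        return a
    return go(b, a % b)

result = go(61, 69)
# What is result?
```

go(61, 69) -> go(69, 61) -> go(61, 8) -> go(8, 5) -> go(5, 3) -> go(3, 2) -> go(2, 1) -> go(1, 0) -> 1

Answer: 1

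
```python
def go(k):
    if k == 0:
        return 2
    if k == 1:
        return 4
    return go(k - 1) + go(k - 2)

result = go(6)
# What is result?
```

Build up from base cases: go(0)=2, go(1)=4, go(2)=6, go(3)=10, go(4)=16, go(5)=26, go(6)=42

Answer: 42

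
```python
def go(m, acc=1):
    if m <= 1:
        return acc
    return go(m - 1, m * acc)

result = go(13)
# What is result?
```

Accumulator trace (n, acc): (13, 1) -> (12, 13) -> (11, 156) -> (10, 1716) -> (9, 17160) -> (8, 154440) -> (7, 1235520) -> (6, 8648640) -> (5, 51891840) -> (4, 259459200) -> (3, 1037836800) -> (2, 3113510400) -> (1, 6227020800) -> return 6227020800

Answer: 6227020800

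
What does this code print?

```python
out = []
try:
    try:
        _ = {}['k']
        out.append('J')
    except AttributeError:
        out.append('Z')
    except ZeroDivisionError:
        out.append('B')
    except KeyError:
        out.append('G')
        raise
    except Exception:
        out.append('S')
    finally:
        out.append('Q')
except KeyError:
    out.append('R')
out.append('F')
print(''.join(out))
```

Execution trace: 'G' (inner except KeyError) → 'Q' (inner finally) → 'R' (outer except KeyError) → 'F' (after the try/except). Output: GQRF

Answer: GQRF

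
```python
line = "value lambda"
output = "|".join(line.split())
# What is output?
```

Trace:
`line = "value lambda"` → line = 'value lambda'
`output = "|".join(line.split())` → output = 'value|lambda'
So output = 'value|lambda'

Answer: 'value|lambda'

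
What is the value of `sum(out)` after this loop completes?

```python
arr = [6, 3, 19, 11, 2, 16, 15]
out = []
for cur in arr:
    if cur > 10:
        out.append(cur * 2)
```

Sum of doubled values > 10
`out` takes the values: [] → [38] → [38, 22] → [38, 22, 32] → [38, 22, 32, 30]
So `sum(out)` = 122

Answer: 122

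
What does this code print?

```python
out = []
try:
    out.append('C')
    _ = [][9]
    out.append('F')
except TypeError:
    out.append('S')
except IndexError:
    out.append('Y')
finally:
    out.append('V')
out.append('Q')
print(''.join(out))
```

Execution trace: 'C' (try body) → 'Y' (except IndexError) → 'V' (finally) → 'Q' (after the try/except). Output: CYVQ

Answer: CYVQ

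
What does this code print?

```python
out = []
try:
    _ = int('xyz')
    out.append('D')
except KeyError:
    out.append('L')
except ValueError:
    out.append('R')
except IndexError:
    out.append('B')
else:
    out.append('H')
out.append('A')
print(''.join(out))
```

Execution trace: 'R' (except ValueError) → 'A' (after the try/except). Output: RA

Answer: RA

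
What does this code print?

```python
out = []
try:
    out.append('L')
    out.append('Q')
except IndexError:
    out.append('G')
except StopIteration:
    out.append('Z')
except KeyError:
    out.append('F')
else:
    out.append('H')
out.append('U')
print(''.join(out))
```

Execution trace: 'L' (try body) → 'Q' (try body, no exception) → 'H' (else) → 'U' (after the try/except). Output: LQHU

Answer: LQHU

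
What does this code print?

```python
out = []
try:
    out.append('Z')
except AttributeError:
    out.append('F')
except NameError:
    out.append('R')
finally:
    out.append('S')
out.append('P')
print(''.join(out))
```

Execution trace: 'Z' (try body, no exception) → 'S' (finally) → 'P' (after the try/except). Output: ZSP

Answer: ZSP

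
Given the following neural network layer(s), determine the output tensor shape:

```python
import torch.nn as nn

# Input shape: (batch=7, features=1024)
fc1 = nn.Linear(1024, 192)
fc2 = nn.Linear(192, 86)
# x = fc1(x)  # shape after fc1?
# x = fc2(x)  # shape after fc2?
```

Input: (7, 1024) -> after fc1: (7, 192) -> Output: (7, 86)

Answer: (7, 86)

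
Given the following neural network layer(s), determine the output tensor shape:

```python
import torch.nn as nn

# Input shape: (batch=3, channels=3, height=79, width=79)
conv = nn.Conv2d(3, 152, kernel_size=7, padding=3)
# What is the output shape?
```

Input: (3, 3, 79, 79) -> Output: (3, 152, 79, 79)

Answer: (3, 152, 79, 79)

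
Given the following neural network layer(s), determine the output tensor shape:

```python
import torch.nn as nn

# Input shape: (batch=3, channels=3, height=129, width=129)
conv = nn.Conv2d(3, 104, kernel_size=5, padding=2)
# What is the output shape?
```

Input: (3, 3, 129, 129) -> Output: (3, 104, 129, 129)

Answer: (3, 104, 129, 129)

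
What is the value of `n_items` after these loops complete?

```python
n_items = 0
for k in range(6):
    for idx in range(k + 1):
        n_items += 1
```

Triangle: 1 + 2 + ... + 6
`n_items` takes the values: 0 → 1 → 2 → 3 → 4 → 5 → 6 → 7 → 8 → 9 → 10 → 11 → 12 → 13 → 14 → 15 → 16 → 17 → 18 → 19 → 20 → 21

Answer: 21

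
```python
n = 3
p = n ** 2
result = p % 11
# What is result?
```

Trace:
`n = 3` → n = 3
`p = n ** 2` → p = 9
`result = p % 11` → result = 9
So result = 9

Answer: 9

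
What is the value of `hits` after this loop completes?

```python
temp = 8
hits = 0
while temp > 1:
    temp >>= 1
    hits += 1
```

Count right shifts until 1
`hits` takes the values: 0 → 1 → 2 → 3

Answer: 3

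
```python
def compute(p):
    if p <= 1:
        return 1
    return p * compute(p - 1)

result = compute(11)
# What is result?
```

compute(11) = 11 * 10 * 9 * 8 * 7 * 6 * 5 * 4 * 3 * 2 * 1 = 39916800

Answer: 39916800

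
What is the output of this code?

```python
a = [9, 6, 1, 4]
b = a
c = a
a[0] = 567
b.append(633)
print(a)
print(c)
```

Key concept: multiple aliases.
Step by step:
`a = [9, 6, 1, 4]` → a = [9, 6, 1, 4]
`b = a` → b = [9, 6, 1, 4] (same object as a)
`c = a` → c = [9, 6, 1, 4] (same object as a, b)
`a[0] = 567` → a = [567, 6, 1, 4] (same object as b, c); b = [567, 6, 1, 4] (same object as a, c); c = [567, 6, 1, 4] (same object as a, b)
`b.append(633)` → a = [567, 6, 1, 4, 633] (same object as b, c); b = [567, 6, 1, 4, 633] (same object as a, c); c = [567, 6, 1, 4, 633] (same object as a, b)
`print(a)` → prints [567, 6, 1, 4, 633]
`print(c)` → prints [567, 6, 1, 4, 633]

Answer:
[567, 6, 1, 4, 633]
[567, 6, 1, 4, 633]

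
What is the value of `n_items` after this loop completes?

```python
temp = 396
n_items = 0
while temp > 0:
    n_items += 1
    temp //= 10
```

Count digits by repeated division by 10
`n_items` takes the values: 0 → 1 → 2 → 3

Answer: 3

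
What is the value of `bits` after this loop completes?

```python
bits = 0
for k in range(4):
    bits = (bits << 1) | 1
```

Build 4 consecutive 1-bits: 0b1111
`bits` takes the values: 0 → 1 → 3 → 7 → 15

Answer: 15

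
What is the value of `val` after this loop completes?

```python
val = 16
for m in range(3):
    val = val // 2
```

Halve 3 times: 16 // 2^3 = 2
`val` takes the values: 16 → 8 → 4 → 2

Answer: 2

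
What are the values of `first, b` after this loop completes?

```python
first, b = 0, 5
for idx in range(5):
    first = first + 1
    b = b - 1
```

first goes 0→5, b goes 5→0
`first, b` takes the values: (0, 5) → (1, 5) → (1, 4) → (2, 4) → (2, 3) → (3, 3) → (3, 2) → (4, 2) → (4, 1) → (5, 1) → (5, 0)

Answer: 5, 0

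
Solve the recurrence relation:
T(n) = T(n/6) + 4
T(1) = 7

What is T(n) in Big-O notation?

Each step divides n by 6 and adds 4. After log_6(n) steps we reach T(1)=7. So T(n) = 4·log_6(n) + 7 = O(log n).

Answer: O(log n)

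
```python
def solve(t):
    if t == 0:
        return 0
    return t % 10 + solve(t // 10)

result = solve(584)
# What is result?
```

Sum of digits of 584: 4 + 8 + 5 = 17

Answer: 17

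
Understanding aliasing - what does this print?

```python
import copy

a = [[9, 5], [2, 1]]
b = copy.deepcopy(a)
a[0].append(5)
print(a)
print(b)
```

Key concept: deep copy is fully independent.
Step by step:
`a = [[9, 5], [2, 1]]` → a = [[9, 5], [2, 1]]
`b = copy.deepcopy(a)` → b = [[9, 5], [2, 1]]
`a[0].append(5)` → a = [[9, 5, 5], [2, 1]]
`print(a)` → prints [[9, 5, 5], [2, 1]]
`print(b)` → prints [[9, 5], [2, 1]]

Answer:
[[9, 5, 5], [2, 1]]
[[9, 5], [2, 1]]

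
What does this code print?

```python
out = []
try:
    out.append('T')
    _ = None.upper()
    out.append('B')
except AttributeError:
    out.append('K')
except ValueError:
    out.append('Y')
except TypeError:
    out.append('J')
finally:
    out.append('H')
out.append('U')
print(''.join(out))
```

Execution trace: 'T' (try body) → 'K' (except AttributeError) → 'H' (finally) → 'U' (after the try/except). Output: TKHU

Answer: TKHU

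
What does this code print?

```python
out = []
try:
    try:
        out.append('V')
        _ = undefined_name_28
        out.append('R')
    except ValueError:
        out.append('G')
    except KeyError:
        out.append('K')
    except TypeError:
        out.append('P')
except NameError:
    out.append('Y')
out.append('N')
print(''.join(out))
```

Execution trace: 'V' (try body) → 'Y' (outer except NameError) → 'N' (after the try/except). Output: VYN

Answer: VYN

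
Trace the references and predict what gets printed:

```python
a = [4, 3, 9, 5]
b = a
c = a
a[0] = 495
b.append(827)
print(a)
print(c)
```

Key concept: multiple aliases.
Step by step:
`a = [4, 3, 9, 5]` → a = [4, 3, 9, 5]
`b = a` → b = [4, 3, 9, 5] (same object as a)
`c = a` → c = [4, 3, 9, 5] (same object as a, b)
`a[0] = 495` → a = [495, 3, 9, 5] (same object as b, c); b = [495, 3, 9, 5] (same object as a, c); c = [495, 3, 9, 5] (same object as a, b)
`b.append(827)` → a = [495, 3, 9, 5, 827] (same object as b, c); b = [495, 3, 9, 5, 827] (same object as a, c); c = [495, 3, 9, 5, 827] (same object as a, b)
`print(a)` → prints [495, 3, 9, 5, 827]
`print(c)` → prints [495, 3, 9, 5, 827]

Answer:
[495, 3, 9, 5, 827]
[495, 3, 9, 5, 827]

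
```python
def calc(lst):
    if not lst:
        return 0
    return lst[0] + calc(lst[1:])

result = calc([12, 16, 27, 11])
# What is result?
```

12 + 16 + 27 + 11 + 0 = 66

Answer: 66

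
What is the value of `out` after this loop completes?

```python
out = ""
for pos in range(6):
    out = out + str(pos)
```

Concatenate digits 0 to 5
`out` takes the values: "" → "0" → "01" → "012" → "0123" → "01234" → "012345"

Answer: "012345"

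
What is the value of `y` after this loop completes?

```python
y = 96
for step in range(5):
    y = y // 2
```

Halve 5 times: 96 // 2^5 = 3
`y` takes the values: 96 → 48 → 24 → 12 → 6 → 3

Answer: 3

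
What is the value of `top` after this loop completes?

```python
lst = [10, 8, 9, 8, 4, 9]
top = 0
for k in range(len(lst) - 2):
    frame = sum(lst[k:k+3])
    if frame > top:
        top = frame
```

Max sum of 3-element window in [10, 8, 9, 8, 4, 9]
`top` takes the values: 0 → 27

Answer: 27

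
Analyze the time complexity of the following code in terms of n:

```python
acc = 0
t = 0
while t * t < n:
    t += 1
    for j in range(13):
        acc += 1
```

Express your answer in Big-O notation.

Each loop level contributes: √n × 1. Multiplying the contributions gives O(√n).

Answer: O(√n)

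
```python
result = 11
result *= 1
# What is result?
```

Trace:
`result = 11` → result = 11
`result *= 1` → result = 11
So result = 11

Answer: 11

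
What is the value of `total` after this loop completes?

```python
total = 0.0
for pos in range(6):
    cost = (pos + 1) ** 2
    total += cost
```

Sum of squared losses 1² + 2² + ... + 6²
`total` takes the values: 0.0 → 1.0 → 5.0 → 14.0 → 30.0 → 55.0 → 91.0

Answer: 91.0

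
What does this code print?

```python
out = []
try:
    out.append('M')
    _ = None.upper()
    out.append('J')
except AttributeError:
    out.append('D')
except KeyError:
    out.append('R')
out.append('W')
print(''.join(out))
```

Execution trace: 'M' (try body) → 'D' (except AttributeError) → 'W' (after the try/except). Output: MDW

Answer: MDW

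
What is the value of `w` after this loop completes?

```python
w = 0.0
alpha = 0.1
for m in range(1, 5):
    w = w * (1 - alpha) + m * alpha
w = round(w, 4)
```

Moving average with lr=0.1
`w` takes the values: 0.0 → 0.1 → 0.29 → 0.561 → 0.9049

Answer: 0.9049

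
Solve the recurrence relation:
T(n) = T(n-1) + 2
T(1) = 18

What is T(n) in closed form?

Unrolling: T(n) = T(1) + 2·(n-1) = 18 + 2(n-1) = 2n + 16.

Answer: T(n) = 2n + 16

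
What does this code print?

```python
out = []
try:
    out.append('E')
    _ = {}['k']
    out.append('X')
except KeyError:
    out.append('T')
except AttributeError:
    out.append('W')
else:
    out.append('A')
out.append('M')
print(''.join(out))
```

Execution trace: 'E' (try body) → 'T' (except KeyError) → 'M' (after the try/except). Output: ETM

Answer: ETM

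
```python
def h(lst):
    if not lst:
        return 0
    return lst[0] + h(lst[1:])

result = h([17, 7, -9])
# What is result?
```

17 + 7 + (-9) + 0 = 15

Answer: 15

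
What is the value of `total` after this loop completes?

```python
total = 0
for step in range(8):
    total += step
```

Sum of 0 to 7 = 28
`total` takes the values: 0 → 1 → 3 → 6 → 10 → 15 → 21 → 28

Answer: 28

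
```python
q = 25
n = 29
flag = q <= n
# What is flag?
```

Trace:
`q = 25` → q = 25
`n = 29` → n = 29
`flag = q <= n` → flag = True
So flag = True

Answer: True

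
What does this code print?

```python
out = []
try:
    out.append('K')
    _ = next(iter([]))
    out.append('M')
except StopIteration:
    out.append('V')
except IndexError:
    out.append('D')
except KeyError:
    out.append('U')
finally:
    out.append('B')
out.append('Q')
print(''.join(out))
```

Execution trace: 'K' (try body) → 'V' (except StopIteration) → 'B' (finally) → 'Q' (after the try/except). Output: KVBQ

Answer: KVBQ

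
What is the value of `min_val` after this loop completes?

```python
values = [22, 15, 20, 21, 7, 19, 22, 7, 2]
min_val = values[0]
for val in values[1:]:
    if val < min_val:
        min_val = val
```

Minimum of [22, 15, 20, 21, 7, 19, 22, 7, 2]
`min_val` takes the values: 22 → 15 → 7 → 2

Answer: 2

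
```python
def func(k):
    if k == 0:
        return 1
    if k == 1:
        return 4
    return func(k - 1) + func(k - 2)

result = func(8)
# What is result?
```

Build up from base cases: func(0)=1, func(1)=4, func(2)=5, func(3)=9, func(4)=14, func(5)=23, func(6)=37, ..., func(8)=97

Answer: 97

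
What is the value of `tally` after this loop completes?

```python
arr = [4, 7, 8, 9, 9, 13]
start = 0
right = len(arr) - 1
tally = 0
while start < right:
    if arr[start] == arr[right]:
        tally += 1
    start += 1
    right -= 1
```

Count matching pairs from ends
`tally` takes the values: 0

Answer: 0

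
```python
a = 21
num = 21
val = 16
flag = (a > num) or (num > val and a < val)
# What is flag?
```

Trace:
`a = 21` → a = 21
`num = 21` → num = 21
`val = 16` → val = 16
`flag = (a > num) or (num > val and a < val)` → flag = False
So flag = False

Answer: False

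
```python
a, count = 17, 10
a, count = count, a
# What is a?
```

Trace:
`a, count = 17, 10` → a = 17; count = 10
`a, count = count, a` → a = 10; count = 17
So a = 10

Answer: 10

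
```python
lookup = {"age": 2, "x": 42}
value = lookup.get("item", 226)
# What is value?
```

Trace:
`lookup = {"age": 2, "x": 42}` → lookup = {'age': 2, 'x': 42}
`value = lookup.get("item", 226)` → value = 226
So value = 226

Answer: 226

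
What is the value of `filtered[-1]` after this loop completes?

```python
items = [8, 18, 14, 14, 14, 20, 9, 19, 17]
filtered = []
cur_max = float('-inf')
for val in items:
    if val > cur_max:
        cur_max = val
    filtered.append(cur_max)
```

Running max ends at 20
`filtered` takes the values: [] → [8] → [8, 18] → [8, 18, 18] → [8, 18, 18, 18] → [8, 18, 18, 18, 18] → [8, 18, 18, 18, 18, 20] → [8, 18, 18, 18, 18, 20, 20] → [8, 18, 18, 18, 18, 20, 20, 20] → [8, 18, 18, 18, 18, 20, 20, 20, 20]
So `filtered[-1]` = 20

Answer: 20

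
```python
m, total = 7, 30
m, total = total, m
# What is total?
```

Trace:
`m, total = 7, 30` → m = 7; total = 30
`m, total = total, m` → m = 30; total = 7
So total = 7

Answer: 7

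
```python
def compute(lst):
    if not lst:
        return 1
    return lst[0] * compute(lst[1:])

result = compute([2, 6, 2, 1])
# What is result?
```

Product over [2, 6, 2, 1] = 2 * 6 * 2 * 1 = 24

Answer: 24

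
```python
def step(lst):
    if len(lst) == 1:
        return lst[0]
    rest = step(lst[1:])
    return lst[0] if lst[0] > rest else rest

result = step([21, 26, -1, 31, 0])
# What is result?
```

Recursive max over [21, 26, -1, 31, 0] = 31

Answer: 31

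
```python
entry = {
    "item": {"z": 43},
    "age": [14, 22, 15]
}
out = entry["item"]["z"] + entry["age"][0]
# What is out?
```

Trace:
`entry = { ...` → entry = {'item': {'z': 43}, 'age': [14, 22, 15]}
`out = entry["item"]["z"] + entry["age"][0]` → out = 57
So out = 57

Answer: 57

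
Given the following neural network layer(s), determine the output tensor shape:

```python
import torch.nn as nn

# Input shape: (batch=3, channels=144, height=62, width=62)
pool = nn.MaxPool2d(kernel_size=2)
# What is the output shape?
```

Input: (3, 144, 62, 62) -> Output: (3, 144, 31, 31)

Answer: (3, 144, 31, 31)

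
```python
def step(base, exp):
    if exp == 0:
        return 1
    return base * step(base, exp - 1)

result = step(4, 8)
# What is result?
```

step(4, 8) = 4 * 4 * 4 * 4 * 4 * 4 * 4 * 4 = 65536

Answer: 65536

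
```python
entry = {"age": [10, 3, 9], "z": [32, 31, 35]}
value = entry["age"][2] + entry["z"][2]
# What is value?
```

Trace:
`entry = {"age": [10, 3, 9], "z": [32, 31, 35]}` → entry = {'age': [10, 3, 9], 'z': [32, 31, 35]}
`value = entry["age"][2] + entry["z"][2]` → value = 44
So value = 44

Answer: 44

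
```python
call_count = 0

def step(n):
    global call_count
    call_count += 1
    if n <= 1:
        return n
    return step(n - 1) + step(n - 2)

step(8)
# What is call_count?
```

Calls(n) = 1 + Calls(n-1) + Calls(n-2); Calls(0)=Calls(1)=1. For n=8 this gives 67.

Answer: 67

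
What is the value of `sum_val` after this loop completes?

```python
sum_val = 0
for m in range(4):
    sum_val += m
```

Sum of 0 to 3 = 6
`sum_val` takes the values: 0 → 1 → 3 → 6

Answer: 6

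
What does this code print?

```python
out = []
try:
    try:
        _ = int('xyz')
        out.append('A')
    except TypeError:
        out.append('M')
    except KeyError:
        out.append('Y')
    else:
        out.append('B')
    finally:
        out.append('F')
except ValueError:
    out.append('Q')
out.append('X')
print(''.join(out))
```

Execution trace: 'F' (finally) → 'Q' (outer except ValueError) → 'X' (after the try/except). Output: FQX

Answer: FQX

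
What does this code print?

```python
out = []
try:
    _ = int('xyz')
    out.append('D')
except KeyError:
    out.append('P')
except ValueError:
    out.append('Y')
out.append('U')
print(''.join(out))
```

Execution trace: 'Y' (except ValueError) → 'U' (after the try/except). Output: YU

Answer: YU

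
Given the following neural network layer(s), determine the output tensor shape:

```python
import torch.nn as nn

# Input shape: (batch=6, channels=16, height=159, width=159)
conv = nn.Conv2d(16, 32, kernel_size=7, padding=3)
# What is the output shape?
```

Input: (6, 16, 159, 159) -> Output: (6, 32, 159, 159)

Answer: (6, 32, 159, 159)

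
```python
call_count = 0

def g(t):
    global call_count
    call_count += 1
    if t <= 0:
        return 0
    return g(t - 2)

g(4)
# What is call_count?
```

Linear recursion stepping by 2: 3 calls from t=4 down to ≤0.

Answer: 3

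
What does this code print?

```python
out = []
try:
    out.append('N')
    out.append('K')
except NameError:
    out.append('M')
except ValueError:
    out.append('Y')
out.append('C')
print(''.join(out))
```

Execution trace: 'N' (try body) → 'K' (try body, no exception) → 'C' (after the try/except). Output: NKC

Answer: NKC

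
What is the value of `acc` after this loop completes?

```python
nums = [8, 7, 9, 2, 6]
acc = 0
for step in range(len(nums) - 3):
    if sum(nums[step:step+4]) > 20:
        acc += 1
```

Count windows with sum > 20
`acc` takes the values: 0 → 1 → 2

Answer: 2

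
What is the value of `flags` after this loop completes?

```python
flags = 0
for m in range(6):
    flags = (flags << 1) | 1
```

Build 6 consecutive 1-bits: 0b111111
`flags` takes the values: 0 → 1 → 3 → 7 → 15 → 31 → 63

Answer: 63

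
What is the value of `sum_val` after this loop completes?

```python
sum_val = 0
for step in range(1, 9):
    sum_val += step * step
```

Sum of squares 1² to 8² = 204
`sum_val` takes the values: 0 → 1 → 5 → 14 → 30 → 55 → 91 → 140 → 204

Answer: 204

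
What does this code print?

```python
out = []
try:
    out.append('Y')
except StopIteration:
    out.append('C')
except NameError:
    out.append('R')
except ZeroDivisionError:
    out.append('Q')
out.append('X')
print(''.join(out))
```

Execution trace: 'Y' (try body, no exception) → 'X' (after the try/except). Output: YX

Answer: YX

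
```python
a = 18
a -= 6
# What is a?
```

Trace:
`a = 18` → a = 18
`a -= 6` → a = 12
So a = 12

Answer: 12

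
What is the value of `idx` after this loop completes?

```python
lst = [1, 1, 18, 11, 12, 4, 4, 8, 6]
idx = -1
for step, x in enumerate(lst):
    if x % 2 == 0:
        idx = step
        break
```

First even number index in [1, 1, 18, 11, 12, 4, 4, 8, 6]
`idx` takes the values: -1 → 2

Answer: 2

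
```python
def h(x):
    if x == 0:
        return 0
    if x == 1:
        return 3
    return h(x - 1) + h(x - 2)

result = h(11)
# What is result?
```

Build up from base cases: h(0)=0, h(1)=3, h(2)=3, h(3)=6, h(4)=9, h(5)=15, h(6)=24, ..., h(11)=267

Answer: 267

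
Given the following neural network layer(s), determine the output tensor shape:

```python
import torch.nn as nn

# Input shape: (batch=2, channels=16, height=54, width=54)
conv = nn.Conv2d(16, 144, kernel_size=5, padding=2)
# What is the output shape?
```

Input: (2, 16, 54, 54) -> Output: (2, 144, 54, 54)

Answer: (2, 144, 54, 54)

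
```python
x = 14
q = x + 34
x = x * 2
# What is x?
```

Trace:
`x = 14` → x = 14
`q = x + 34` → q = 48
`x = x * 2` → x = 28
So x = 28

Answer: 28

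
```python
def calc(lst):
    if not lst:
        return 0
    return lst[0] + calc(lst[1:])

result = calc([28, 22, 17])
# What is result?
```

28 + 22 + 17 + 0 = 67

Answer: 67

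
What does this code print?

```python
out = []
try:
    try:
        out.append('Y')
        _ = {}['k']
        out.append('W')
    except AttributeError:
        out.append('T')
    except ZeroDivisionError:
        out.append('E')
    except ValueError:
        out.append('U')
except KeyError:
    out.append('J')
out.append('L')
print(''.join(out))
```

Execution trace: 'Y' (try body) → 'J' (outer except KeyError) → 'L' (after the try/except). Output: YJL

Answer: YJL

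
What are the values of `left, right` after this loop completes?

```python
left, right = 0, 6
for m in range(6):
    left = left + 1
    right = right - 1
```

left goes 0→6, right goes 6→0
`left, right` takes the values: (0, 6) → (1, 6) → (1, 5) → (2, 5) → (2, 4) → (3, 4) → (3, 3) → (4, 3) → (4, 2) → (5, 2) → (5, 1) → (6, 1) → (6, 0)

Answer: 6, 0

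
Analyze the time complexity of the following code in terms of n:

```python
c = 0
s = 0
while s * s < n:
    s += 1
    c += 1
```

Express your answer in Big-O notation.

Each loop level contributes: √n. Multiplying the contributions gives O(√n).

Answer: O(√n)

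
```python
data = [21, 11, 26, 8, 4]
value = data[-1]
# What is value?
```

Trace:
`data = [21, 11, 26, 8, 4]` → data = [21, 11, 26, 8, 4]
`value = data[-1]` → value = 4
So value = 4

Answer: 4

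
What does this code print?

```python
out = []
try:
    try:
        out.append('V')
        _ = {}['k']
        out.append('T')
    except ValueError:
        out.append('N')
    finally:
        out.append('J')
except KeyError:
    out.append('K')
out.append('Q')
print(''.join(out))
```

Execution trace: 'V' (try body) → 'J' (finally) → 'K' (outer except KeyError) → 'Q' (after the try/except). Output: VJKQ

Answer: VJKQ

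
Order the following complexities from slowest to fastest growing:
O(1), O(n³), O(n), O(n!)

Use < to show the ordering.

Ordered by growth rate: O(1) < O(n) < O(n³) < O(n!)

Answer: O(1) < O(n) < O(n³) < O(n!)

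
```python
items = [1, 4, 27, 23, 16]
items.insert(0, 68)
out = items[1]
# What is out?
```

Trace:
`items = [1, 4, 27, 23, 16]` → items = [1, 4, 27, 23, 16]
`items.insert(0, 68)` → items = [68, 1, 4, 27, 23, 16]
`out = items[1]` → out = 1
So out = 1

Answer: 1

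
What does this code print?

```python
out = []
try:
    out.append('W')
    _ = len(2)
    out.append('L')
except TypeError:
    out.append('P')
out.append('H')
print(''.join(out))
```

Execution trace: 'W' (try body) → 'P' (except TypeError) → 'H' (after the try/except). Output: WPH

Answer: WPH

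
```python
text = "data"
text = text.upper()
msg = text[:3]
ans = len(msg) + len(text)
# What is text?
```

Trace:
`text = "data"` → text = 'data'
`text = text.upper()` → text = 'DATA'
`msg = text[:3]` → msg = 'DAT'
`ans = len(msg) + len(text)` → ans = 7
So text = 'DATA'

Answer: 'DATA'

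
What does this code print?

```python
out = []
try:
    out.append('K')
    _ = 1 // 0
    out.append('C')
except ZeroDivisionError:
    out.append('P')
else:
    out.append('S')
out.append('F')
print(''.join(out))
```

Execution trace: 'K' (try body) → 'P' (except ZeroDivisionError) → 'F' (after the try/except). Output: KPF

Answer: KPF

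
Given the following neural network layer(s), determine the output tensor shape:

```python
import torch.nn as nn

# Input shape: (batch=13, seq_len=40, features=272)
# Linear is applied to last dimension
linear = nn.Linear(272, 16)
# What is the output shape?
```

Input: (13, 40, 272) -> Output: (13, 40, 16)

Answer: (13, 40, 16)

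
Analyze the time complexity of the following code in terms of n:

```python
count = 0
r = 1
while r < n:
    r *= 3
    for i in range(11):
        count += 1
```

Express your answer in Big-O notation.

Each loop level contributes: log n × 1. Multiplying the contributions gives O(log n).

Answer: O(log n)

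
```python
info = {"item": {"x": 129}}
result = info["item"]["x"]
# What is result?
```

Trace:
`info = {"item": {"x": 129}}` → info = {'item': {'x': 129}}
`result = info["item"]["x"]` → result = 129
So result = 129

Answer: 129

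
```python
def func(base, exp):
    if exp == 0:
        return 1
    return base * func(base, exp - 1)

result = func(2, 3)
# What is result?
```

func(2, 3) = 2 * 2 * 2 = 8

Answer: 8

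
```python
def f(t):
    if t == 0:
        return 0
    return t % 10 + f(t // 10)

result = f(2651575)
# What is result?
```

Sum of digits of 2651575: 5 + 7 + 5 + 1 + 5 + 6 + 2 = 31

Answer: 31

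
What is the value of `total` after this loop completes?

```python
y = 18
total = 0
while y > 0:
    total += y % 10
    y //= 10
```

Sum digits of 18
`total` takes the values: 0 → 8 → 9

Answer: 9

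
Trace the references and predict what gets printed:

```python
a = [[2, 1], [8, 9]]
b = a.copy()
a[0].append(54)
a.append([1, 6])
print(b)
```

Key concept: shallow copy with nested lists.
Step by step:
`a = [[2, 1], [8, 9]]` → a = [[2, 1], [8, 9]]
`b = a.copy()` → b = [[2, 1], [8, 9]]
`a[0].append(54)` → a = [[2, 1, 54], [8, 9]]; b = [[2, 1, 54], [8, 9]]
`a.append([1, 6])` → a = [[2, 1, 54], [8, 9], [1, 6]]
`print(b)` → prints [[2, 1, 54], [8, 9]]

Answer: [[2, 1, 54], [8, 9]]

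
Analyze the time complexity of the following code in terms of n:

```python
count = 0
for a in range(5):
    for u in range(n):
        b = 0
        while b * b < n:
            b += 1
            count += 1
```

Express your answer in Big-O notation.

Each loop level contributes: 1 × n × √n. Multiplying the contributions gives O(n√n).

Answer: O(n√n)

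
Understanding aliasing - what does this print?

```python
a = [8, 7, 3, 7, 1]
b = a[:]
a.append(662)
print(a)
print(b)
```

Key concept: slice [:] creates copy.
Step by step:
`a = [8, 7, 3, 7, 1]` → a = [8, 7, 3, 7, 1]
`b = a[:]` → b = [8, 7, 3, 7, 1]
`a.append(662)` → a = [8, 7, 3, 7, 1, 662]
`print(a)` → prints [8, 7, 3, 7, 1, 662]
`print(b)` → prints [8, 7, 3, 7, 1]

Answer:
[8, 7, 3, 7, 1, 662]
[8, 7, 3, 7, 1]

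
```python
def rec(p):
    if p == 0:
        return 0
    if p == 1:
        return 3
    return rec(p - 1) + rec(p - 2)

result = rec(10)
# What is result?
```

Build up from base cases: rec(0)=0, rec(1)=3, rec(2)=3, rec(3)=6, rec(4)=9, rec(5)=15, rec(6)=24, ..., rec(10)=165

Answer: 165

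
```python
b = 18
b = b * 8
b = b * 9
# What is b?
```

Trace:
`b = 18` → b = 18
`b = b * 8` → b = 144
`b = b * 9` → b = 1296
So b = 1296

Answer: 1296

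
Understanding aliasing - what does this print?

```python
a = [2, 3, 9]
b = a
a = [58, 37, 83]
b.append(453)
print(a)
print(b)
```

Key concept: rebinding vs mutation: a is rebound to a new list, b still points at the original.
Step by step:
`a = [2, 3, 9]` → a = [2, 3, 9]
`b = a` → b = [2, 3, 9] (same object as a)
`a = [58, 37, 83]` → a = [58, 37, 83]
`b.append(453)` → b = [2, 3, 9, 453]
`print(a)` → prints [58, 37, 83]
`print(b)` → prints [2, 3, 9, 453]

Answer:
[58, 37, 83]
[2, 3, 9, 453]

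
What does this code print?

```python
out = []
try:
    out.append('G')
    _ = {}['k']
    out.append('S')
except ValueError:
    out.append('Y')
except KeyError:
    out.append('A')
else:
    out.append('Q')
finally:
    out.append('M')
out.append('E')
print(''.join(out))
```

Execution trace: 'G' (try body) → 'A' (except KeyError) → 'M' (finally) → 'E' (after the try/except). Output: GAME

Answer: GAME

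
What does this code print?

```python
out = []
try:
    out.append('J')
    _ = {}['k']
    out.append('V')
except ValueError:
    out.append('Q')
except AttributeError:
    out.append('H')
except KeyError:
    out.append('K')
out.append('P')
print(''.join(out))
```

Execution trace: 'J' (try body) → 'K' (except KeyError) → 'P' (after the try/except). Output: JKP

Answer: JKP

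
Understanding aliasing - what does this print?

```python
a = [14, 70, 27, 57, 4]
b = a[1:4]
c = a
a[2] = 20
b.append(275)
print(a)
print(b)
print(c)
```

Key concept: slice vs alias.
Step by step:
`a = [14, 70, 27, 57, 4]` → a = [14, 70, 27, 57, 4]
`b = a[1:4]` → b = [70, 27, 57]
`c = a` → c = [14, 70, 27, 57, 4] (same object as a)
`a[2] = 20` → a = [14, 70, 20, 57, 4] (same object as c); c = [14, 70, 20, 57, 4] (same object as a)
`b.append(275)` → b = [70, 27, 57, 275]
`print(a)` → prints [14, 70, 20, 57, 4]
`print(b)` → prints [70, 27, 57, 275]
`print(c)` → prints [14, 70, 20, 57, 4]

Answer:
[14, 70, 20, 57, 4]
[70, 27, 57, 275]
[14, 70, 20, 57, 4]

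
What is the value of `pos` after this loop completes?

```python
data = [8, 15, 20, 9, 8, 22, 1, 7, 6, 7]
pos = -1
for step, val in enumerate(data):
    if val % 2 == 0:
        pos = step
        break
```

First even number index in [8, 15, 20, 9, 8, 22, 1, 7, 6, 7]
`pos` takes the values: -1 → 0

Answer: 0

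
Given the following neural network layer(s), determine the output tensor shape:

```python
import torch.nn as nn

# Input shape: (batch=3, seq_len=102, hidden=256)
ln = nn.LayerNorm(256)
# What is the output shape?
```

Input: (3, 102, 256) -> Output: (3, 102, 256)

Answer: (3, 102, 256)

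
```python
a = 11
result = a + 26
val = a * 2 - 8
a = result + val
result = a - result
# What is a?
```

Trace:
`a = 11` → a = 11
`result = a + 26` → result = 37
`val = a * 2 - 8` → val = 14
`a = result + val` → a = 51
`result = a - result` → result = 14
So a = 51

Answer: 51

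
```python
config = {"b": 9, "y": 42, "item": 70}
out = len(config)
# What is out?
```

Trace:
`config = {"b": 9, "y": 42, "item": 70}` → config = {'b': 9, 'y': 42, 'item': 70}
`out = len(config)` → out = 3
So out = 3

Answer: 3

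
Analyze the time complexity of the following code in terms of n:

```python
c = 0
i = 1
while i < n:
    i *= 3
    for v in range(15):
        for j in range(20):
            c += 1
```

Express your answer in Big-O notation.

Each loop level contributes: log n × 1 × 1. Multiplying the contributions gives O(log n).

Answer: O(log n)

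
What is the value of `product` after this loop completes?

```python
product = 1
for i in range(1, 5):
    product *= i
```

4! = 24
`product` takes the values: 1 → 2 → 6 → 24

Answer: 24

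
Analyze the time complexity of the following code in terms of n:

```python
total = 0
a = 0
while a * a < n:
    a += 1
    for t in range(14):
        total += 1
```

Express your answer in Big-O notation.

Each loop level contributes: √n × 1. Multiplying the contributions gives O(√n).

Answer: O(√n)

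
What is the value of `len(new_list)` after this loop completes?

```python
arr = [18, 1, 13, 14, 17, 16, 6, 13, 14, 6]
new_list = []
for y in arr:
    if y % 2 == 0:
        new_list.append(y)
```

Count even numbers in [18, 1, 13, 14, 17, 16, 6, 13, 14, 6]
`new_list` takes the values: [] → [18] → [18, 14] → [18, 14, 16] → [18, 14, 16, 6] → [18, 14, 16, 6, 14] → [18, 14, 16, 6, 14, 6]
So `len(new_list)` = 6

Answer: 6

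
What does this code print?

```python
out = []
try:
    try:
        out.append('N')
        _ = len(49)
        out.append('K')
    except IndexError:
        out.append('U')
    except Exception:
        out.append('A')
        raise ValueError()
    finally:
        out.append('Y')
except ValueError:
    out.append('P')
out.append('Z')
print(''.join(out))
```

Execution trace: 'N' (inner try body) → 'A' (inner except Exception) → 'Y' (inner finally) → 'P' (outer except ValueError) → 'Z' (after the try/except). Output: NAYPZ

Answer: NAYPZ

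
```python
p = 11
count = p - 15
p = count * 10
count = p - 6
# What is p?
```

Trace:
`p = 11` → p = 11
`count = p - 15` → count = -4
`p = count * 10` → p = -40
`count = p - 6` → count = -46
So p = -40

Answer: -40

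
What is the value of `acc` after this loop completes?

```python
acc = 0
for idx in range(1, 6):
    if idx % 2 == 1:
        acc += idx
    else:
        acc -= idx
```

Add odd, subtract even
`acc` takes the values: 0 → 1 → -1 → 2 → -2 → 3

Answer: 3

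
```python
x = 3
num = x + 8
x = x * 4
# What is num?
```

Trace:
`x = 3` → x = 3
`num = x + 8` → num = 11
`x = x * 4` → x = 12
So num = 11

Answer: 11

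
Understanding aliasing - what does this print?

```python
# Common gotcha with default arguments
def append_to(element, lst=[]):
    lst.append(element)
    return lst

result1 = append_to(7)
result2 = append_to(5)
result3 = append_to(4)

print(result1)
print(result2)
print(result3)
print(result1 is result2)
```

Key concept: mutable default argument gotcha.
Step by step:
`result1 = append_to(7)` → result1 = [7]
`result2 = append_to(5)` → result1 = [7, 5] (same object as result2); result2 = [7, 5] (same object as result1)
`result3 = append_to(4)` → result1 = [7, 5, 4] (same object as result2, result3); result2 = [7, 5, 4] (same object as result1, result3); result3 = [7, 5, 4] (same object as result1, result2)
`print(result1)` → prints [7, 5, 4]
`print(result2)` → prints [7, 5, 4]
`print(result3)` → prints [7, 5, 4]
`print(result1 is result2)` → prints True

Answer:
[7, 5, 4]
[7, 5, 4]
[7, 5, 4]
True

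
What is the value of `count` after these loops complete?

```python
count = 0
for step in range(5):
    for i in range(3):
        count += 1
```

5 * 3 = 15
`count` takes the values: 0 → 1 → 2 → 3 → 4 → 5 → 6 → 7 → 8 → 9 → 10 → 11 → 12 → 13 → 14 → 15

Answer: 15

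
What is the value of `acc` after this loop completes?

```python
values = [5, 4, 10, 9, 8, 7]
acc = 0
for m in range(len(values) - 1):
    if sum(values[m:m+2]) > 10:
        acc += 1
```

Count windows with sum > 10
`acc` takes the values: 0 → 1 → 2 → 3 → 4

Answer: 4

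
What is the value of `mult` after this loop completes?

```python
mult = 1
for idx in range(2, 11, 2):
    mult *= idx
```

Product of even numbers 2 to 10
`mult` takes the values: 1 → 2 → 8 → 48 → 384 → 3840

Answer: 3840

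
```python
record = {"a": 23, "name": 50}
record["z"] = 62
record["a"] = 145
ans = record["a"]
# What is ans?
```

Trace:
`record = {"a": 23, "name": 50}` → record = {'a': 23, 'name': 50}
`record["z"] = 62` → record = {'a': 23, 'name': 50, 'z': 62}
`record["a"] = 145` → record = {'a': 145, 'name': 50, 'z': 62}
`ans = record["a"]` → ans = 145
So ans = 145

Answer: 145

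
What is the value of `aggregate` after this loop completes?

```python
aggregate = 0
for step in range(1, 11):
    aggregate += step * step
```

Sum of squares 1² to 10² = 385
`aggregate` takes the values: 0 → 1 → 5 → 14 → 30 → 55 → 91 → 140 → 204 → 285 → 385

Answer: 385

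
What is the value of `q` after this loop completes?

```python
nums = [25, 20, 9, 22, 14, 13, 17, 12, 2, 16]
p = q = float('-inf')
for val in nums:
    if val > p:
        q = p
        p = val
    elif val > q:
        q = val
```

Second largest (with repeats) in [25, 20, 9, 22, 14, 13, 17, 12, 2, 16]
`q` takes the values: -inf → 20 → 22

Answer: 22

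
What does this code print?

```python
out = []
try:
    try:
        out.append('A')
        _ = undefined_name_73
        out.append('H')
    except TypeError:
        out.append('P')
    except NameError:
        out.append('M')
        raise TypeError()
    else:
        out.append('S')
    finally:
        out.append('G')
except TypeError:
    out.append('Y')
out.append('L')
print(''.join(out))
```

Execution trace: 'A' (inner try body) → 'M' (inner except NameError) → 'G' (inner finally) → 'Y' (outer except TypeError) → 'L' (after the try/except). Output: AMGYL

Answer: AMGYL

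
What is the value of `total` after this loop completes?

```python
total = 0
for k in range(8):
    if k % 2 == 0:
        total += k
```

Sum of even numbers 0 to 7
`total` takes the values: 0 → 2 → 6 → 12

Answer: 12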